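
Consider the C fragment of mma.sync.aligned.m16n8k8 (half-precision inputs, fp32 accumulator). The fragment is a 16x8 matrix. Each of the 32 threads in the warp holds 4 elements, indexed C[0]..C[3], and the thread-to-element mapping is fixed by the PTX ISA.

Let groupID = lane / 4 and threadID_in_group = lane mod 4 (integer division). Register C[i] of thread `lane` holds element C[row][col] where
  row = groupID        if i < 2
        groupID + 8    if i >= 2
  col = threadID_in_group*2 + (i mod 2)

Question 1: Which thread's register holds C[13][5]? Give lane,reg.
r: 13->gid=5,r8=1  c: 5->tid=2,i&1=1
L=5*4+2=22  i=1*2+1=3

22,3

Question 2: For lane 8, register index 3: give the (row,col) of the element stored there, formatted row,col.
lane 8: G=2 (8/4), T=0 (8%4)
i=3: r=2+8=10, c=0*2+1=1

10,1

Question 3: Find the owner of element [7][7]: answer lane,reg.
r=7->g=7,rb=0  c=7->t=3,b0=1
L=7*4+3=31  i=0*2+1=1

31,1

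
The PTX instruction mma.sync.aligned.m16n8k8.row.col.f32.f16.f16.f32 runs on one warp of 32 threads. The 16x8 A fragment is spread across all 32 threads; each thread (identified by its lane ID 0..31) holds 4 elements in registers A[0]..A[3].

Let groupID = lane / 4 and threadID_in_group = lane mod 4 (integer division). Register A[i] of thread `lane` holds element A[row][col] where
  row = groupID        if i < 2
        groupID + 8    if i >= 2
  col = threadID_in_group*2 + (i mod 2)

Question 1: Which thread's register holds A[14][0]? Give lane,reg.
r:14=>grp=6,rB=1  c:0=>tig=0,lo=0
L=6*4+0=24  i=1*2+0=2

24,2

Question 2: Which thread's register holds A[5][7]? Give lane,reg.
r:5=>grp=5,rB=0  c:7=>tig=3,lo=1
L=5*4+3=23  i=0*2+1=1

23,1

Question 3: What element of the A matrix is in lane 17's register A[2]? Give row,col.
12,2

lane 17: grp=4 (17/4), tig=1 (17%4)
i=2: r=4+8=12, c=1*2+0=2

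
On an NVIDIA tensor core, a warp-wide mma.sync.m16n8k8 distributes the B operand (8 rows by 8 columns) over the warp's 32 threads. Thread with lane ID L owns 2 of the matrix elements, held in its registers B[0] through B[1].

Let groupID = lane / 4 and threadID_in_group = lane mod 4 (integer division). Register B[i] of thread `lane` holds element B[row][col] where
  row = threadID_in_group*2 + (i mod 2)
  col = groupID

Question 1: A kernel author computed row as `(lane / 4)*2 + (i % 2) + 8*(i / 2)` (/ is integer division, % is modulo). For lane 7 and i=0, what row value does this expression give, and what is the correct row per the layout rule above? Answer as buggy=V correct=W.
buggy=2 correct=6

`(lane / 4)*2 + (i % 2) + 8*(i / 2)`[7,0]⇒2
lane 7⇒7/4=1, 7 mod 4=3
i=0  r:2·3+0⇒6  c:1
row: 2 vs 6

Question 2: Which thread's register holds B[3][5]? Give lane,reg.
c=5->g=5  r=3->t=1,b0=1
L=5*4+1=21  i=1=1

21,1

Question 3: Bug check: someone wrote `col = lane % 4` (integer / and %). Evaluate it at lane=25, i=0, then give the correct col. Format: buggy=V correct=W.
buggy=1 correct=6

`lane % 4`[25,0]->1
lane 25: gid=6 (25/4), tid=1 (25%4)
i=0: r=1*2+0=2, c=gid=6
col: 1 vs 6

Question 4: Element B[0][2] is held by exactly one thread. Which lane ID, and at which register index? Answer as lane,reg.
c=2→G=2  r=0→T=0,p=0
L=2*4+0=8  i=0=0

8,0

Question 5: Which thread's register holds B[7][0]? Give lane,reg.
3,1

c=0⇒gr=0  r=7⇒th=3,odd=1
L=0*4+3=3  i=1=1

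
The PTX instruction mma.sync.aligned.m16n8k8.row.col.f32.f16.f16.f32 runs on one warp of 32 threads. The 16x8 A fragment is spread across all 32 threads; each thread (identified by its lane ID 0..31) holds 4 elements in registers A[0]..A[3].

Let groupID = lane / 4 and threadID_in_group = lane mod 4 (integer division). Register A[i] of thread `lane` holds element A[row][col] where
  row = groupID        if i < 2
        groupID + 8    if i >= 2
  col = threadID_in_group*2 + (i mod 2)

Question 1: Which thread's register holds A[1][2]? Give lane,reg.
r=1⇒gr=1,Rb=0  c=2⇒th=1,odd=0
L=1*4+1=5  i=0*2+0=0

5,0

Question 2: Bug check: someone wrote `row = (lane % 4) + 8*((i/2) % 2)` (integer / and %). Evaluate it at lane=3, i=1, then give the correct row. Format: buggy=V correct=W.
`(lane % 4) + 8*((i/2) % 2)`[3,1]=>3
lane 3: grp=0 (3/4), tig=3 (3%4)
i=1: r=0+0=0, c=3*2+1=7
row: 3 vs 0

buggy=3 correct=0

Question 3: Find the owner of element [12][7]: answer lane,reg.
19,3

r=12⇒gr=4,Rb=1  c=7⇒th=3,odd=1
L=4*4+3=19  i=1*2+1=3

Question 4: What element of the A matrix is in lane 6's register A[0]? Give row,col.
L=6⇒gr=6>>2=1, th=6&3=2
[0]⇒row 1+0=1  col 2·2+0=4

1,4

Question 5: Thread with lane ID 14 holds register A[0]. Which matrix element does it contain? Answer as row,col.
lane 14->14/4=3, 14 mod 4=2
i=0  r:3+0->3  c:2·2+0->4

3,4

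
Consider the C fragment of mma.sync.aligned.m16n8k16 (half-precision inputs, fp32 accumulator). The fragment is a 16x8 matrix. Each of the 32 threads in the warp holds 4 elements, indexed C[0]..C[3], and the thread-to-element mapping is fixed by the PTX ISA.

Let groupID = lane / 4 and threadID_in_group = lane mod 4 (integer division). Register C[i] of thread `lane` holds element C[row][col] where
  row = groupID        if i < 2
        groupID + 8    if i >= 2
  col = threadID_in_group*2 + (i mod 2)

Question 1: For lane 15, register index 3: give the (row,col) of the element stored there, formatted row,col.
11,7

15: g=3,t=3
[3] (3+8,3*2+1) = (11,7)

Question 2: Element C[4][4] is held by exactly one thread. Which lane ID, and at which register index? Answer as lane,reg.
r:4=>grp=4,rB=0  c:4=>tig=2,lo=0
L=4*4+2=18  i=0*2+0=0

18,0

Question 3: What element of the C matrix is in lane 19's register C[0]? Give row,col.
4,6

L=19->gid=19>>2=4, tid=19&3=3
[0]->row 4+0=4  col 3·2+0=6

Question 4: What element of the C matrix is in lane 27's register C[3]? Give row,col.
14,7

L=27->gid=27>>2=6, tid=27&3=3
[3]->row 6+8=14  col 3·2+1=7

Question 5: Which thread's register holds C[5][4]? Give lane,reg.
22,0

r: 5->gid=5,r8=0  c: 4->tid=2,i&1=0
L=5*4+2=22  i=0*2+0=0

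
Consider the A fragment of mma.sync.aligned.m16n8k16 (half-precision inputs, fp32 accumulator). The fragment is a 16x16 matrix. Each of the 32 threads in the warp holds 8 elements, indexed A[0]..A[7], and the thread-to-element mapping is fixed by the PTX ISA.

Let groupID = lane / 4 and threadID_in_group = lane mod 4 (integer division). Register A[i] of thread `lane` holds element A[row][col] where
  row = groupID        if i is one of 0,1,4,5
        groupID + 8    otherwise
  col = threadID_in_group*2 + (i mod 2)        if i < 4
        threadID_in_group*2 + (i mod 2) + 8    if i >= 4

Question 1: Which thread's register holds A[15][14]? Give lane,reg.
31,6

r=15⇒gr=7,Rb=1  c=14⇒Cb=1,th=3,odd=0
L=7*4+3=31  i=1*4+1*2+0=6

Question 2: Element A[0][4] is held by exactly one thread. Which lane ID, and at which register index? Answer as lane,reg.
2,0

r=0→G=0,rhi=0  c=4→chi=0,T=2,p=0
L=0*4+2=2  i=0*4+0*2+0=0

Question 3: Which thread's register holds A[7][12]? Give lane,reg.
30,4

r=7→G=7,rhi=0  c=12→chi=1,T=2,p=0
L=7*4+2=30  i=1*4+0*2+0=4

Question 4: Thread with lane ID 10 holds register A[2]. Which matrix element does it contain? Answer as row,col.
lane 10->10/4=2, 10 mod 4=2
i=2  r:2+8->10  c:2·2+0+0->4

10,4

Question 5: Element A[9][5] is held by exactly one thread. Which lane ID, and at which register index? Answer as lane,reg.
6,3

r=9⇒gr=1,Rb=1  c=5⇒Cb=0,th=2,odd=1
L=1*4+2=6  i=0*4+1*2+1=3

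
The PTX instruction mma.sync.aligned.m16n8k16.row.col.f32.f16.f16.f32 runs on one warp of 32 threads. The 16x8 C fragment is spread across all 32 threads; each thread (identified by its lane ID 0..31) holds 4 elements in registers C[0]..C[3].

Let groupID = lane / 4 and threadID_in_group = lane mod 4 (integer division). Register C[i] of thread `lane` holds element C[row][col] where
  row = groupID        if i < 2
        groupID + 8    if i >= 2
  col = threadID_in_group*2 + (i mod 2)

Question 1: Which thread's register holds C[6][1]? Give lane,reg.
24,1

r=6⇒gr=6,Rb=0  c=1⇒th=0,odd=1
L=6*4+0=24  i=0*2+1=1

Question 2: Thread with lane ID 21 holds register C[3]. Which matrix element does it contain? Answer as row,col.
lane 21: g=5 (21/4), t=1 (21%4)
i=3: r=5+8=13, c=1*2+1=3

13,3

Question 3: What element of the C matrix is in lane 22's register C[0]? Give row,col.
5,4

22: G=5,T=2
[0] (5+0,2*2+0) = (5,4)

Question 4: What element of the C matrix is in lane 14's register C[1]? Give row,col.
14: grp=3,tig=2
[1] (3+0,2*2+1) = (3,5)

3,5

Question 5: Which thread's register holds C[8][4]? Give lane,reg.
r=8->g=0,rb=1  c=4->t=2,b0=0
L=0*4+2=2  i=1*2+0=2

2,2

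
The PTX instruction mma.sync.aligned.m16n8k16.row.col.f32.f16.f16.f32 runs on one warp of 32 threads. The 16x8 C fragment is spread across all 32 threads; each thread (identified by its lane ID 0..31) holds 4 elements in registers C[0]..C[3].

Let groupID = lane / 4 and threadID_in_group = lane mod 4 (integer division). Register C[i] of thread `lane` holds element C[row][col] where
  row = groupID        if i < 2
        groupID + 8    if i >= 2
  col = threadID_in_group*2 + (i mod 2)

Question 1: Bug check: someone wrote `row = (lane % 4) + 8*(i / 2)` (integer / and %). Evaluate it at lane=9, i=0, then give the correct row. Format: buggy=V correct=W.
buggy=1 correct=2

`(lane % 4) + 8*(i / 2)`[9,0]->1
9: gid=2,tid=1
[0] (2+0,1*2+0) = (2,2)
row: 1 vs 2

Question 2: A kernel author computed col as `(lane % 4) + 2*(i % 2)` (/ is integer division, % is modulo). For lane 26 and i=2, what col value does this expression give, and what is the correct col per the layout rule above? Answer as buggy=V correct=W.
buggy=2 correct=4

`(lane % 4) + 2*(i % 2)`[26,2]->2
26: g=6,t=2
[2] (6+8,2*2+0) = (14,4)
col: 2 vs 4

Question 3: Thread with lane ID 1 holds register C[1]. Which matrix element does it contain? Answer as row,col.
L=1->gid=1>>2=0, tid=1&3=1
[1]->row 0+0=0  col 1·2+1=3

0,3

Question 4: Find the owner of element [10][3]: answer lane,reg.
9,3

r=10->g=2,rb=1  c=3->t=1,b0=1
L=2*4+1=9  i=1*2+1=3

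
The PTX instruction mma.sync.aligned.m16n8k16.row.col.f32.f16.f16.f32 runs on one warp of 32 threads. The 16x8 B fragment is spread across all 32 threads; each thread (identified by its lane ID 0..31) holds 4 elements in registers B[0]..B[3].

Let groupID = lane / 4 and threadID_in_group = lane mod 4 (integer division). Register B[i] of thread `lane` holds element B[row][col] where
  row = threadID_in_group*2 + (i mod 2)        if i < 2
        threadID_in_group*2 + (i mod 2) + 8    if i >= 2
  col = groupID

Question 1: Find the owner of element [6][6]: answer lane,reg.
27,0

c=6->g=6  r=6->rb=0,t=3,b0=0
L=6*4+3=27  i=0*2+0=0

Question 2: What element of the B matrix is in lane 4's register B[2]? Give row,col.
4: g=1,t=0
[2] (0*2+0+8,1) = (8,1)

8,1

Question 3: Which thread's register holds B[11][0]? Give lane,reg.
1,3

c:0=>grp=0  r:11=>rB=1,tig=1,lo=1
L=0*4+1=1  i=1*2+1=3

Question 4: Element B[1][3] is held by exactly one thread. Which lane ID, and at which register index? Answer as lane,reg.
12,1

c:3=>grp=3  r:1=>rB=0,tig=0,lo=1
L=3*4+0=12  i=0*2+1=1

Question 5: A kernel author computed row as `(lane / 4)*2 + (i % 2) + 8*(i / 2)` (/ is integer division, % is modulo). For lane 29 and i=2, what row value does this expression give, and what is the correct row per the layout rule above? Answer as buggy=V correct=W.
`(lane / 4)*2 + (i % 2) + 8*(i / 2)`[29,2]⇒22
lane 29⇒29/4=7, 29 mod 4=1
i=2  r:2·1+0+8⇒10  c:7
row: 22 vs 10

buggy=22 correct=10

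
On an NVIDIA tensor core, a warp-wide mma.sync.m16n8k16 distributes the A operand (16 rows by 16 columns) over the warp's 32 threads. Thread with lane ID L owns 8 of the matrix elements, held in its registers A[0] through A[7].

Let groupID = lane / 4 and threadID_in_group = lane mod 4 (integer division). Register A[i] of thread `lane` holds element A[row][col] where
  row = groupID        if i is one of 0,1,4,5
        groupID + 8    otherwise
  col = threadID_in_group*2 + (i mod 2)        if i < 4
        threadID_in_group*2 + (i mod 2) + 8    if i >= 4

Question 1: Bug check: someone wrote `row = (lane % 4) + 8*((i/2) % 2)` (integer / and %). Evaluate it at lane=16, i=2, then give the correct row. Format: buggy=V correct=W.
buggy=8 correct=12

`(lane % 4) + 8*((i/2) % 2)`[16,2]=>8
lane 16: grp=4 (16/4), tig=0 (16%4)
i=2: r=4+8=12, c=0*2+0+0=0
row: 8 vs 12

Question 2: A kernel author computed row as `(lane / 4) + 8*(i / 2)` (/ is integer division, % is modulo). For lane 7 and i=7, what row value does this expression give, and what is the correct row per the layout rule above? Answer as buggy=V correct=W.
`(lane / 4) + 8*(i / 2)`[7,7]->25
7: gid=1,tid=3
[7] (1+8,3*2+1+8) = (9,15)
row: 25 vs 9

buggy=25 correct=9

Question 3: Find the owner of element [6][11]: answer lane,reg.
r:6=>grp=6,rB=0  c:11=>cB=1,tig=1,lo=1
L=6*4+1=25  i=1*4+0*2+1=5

25,5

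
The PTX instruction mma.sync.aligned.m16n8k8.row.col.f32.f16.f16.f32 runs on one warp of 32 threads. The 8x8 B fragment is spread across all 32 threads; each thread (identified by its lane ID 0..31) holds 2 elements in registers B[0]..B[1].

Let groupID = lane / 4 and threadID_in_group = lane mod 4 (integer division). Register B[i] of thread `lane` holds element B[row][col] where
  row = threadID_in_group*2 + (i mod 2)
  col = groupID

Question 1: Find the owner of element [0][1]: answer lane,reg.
4,0

c=1->g=1  r=0->t=0,b0=0
L=1*4+0=4  i=0=0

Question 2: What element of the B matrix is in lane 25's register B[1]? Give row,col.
3,6

L=25⇒gr=25>>2=6, th=25&3=1
[1]⇒row 1·2+1=3  col gr=6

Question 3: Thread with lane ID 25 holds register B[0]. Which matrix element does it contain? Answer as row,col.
2,6

lane 25->25/4=6, 25 mod 4=1
i=0  r:2·1+0->2  c:6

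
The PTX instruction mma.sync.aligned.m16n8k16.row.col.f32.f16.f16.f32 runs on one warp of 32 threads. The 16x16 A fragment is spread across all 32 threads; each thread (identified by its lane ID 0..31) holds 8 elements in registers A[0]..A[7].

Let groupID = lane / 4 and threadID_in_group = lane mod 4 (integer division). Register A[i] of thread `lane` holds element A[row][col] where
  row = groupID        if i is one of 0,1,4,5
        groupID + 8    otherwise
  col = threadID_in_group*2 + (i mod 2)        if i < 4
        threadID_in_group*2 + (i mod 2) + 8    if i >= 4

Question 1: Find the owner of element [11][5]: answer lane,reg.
14,3

r=11→G=3,rhi=1  c=5→chi=0,T=2,p=1
L=3*4+2=14  i=0*4+1*2+1=3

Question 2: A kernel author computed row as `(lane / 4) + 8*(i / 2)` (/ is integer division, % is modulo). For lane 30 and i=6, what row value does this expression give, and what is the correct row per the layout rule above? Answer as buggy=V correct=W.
`(lane / 4) + 8*(i / 2)`[30,6]->31
lane 30->30/4=7, 30 mod 4=2
i=6  r:7+8->15  c:2·2+0+8->12
row: 31 vs 15

buggy=31 correct=15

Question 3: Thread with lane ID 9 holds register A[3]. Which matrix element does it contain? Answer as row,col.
L=9⇒gr=9>>2=2, th=9&3=1
[3]⇒row 2+8=10  col 1·2+1+0=3

10,3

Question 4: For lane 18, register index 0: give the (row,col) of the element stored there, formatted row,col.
lane 18: g=4 (18/4), t=2 (18%4)
i=0: r=4+0=4, c=2*2+0+0=4

4,4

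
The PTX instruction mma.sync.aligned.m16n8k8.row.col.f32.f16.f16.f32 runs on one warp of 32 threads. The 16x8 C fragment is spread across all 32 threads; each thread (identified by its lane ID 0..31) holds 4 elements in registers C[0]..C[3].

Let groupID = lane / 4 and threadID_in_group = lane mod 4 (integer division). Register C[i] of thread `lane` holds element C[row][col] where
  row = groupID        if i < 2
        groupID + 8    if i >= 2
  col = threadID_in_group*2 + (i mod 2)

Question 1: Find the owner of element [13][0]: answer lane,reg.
20,2

r=13→G=5,rhi=1  c=0→T=0,p=0
L=5*4+0=20  i=1*2+0=2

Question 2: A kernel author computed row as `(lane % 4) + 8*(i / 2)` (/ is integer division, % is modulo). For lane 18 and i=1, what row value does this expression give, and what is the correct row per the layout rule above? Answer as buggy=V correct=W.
`(lane % 4) + 8*(i / 2)`[18,1]->2
lane 18->18/4=4, 18 mod 4=2
i=1  r:4+0->4  c:2·2+1->5
row: 2 vs 4

buggy=2 correct=4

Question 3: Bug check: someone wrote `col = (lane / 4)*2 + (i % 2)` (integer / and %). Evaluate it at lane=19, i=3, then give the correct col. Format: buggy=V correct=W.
`(lane / 4)*2 + (i % 2)`[19,3]⇒9
L=19⇒gr=19>>2=4, th=19&3=3
[3]⇒row 4+8=12  col 3·2+1=7
col: 9 vs 7

buggy=9 correct=7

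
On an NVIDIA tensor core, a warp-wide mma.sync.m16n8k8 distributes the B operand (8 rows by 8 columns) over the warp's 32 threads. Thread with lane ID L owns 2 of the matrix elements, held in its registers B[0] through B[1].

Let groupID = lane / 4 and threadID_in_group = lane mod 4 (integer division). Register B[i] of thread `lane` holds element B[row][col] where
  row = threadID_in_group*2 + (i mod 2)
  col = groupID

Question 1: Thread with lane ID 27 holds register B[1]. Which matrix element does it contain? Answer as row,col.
7,6

lane 27: G=6 (27/4), T=3 (27%4)
i=1: r=3*2+1=7, c=G=6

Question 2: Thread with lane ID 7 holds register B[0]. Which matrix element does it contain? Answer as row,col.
lane 7->7/4=1, 7 mod 4=3
i=0  r:2·3+0->6  c:1

6,1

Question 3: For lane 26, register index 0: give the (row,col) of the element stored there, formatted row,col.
26: gr=6,th=2
[0] (2*2+0,6) = (4,6)

4,6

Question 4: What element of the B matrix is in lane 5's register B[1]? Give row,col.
lane 5: gr=1 (5/4), th=1 (5%4)
i=1: r=1*2+1=3, c=gr=1

3,1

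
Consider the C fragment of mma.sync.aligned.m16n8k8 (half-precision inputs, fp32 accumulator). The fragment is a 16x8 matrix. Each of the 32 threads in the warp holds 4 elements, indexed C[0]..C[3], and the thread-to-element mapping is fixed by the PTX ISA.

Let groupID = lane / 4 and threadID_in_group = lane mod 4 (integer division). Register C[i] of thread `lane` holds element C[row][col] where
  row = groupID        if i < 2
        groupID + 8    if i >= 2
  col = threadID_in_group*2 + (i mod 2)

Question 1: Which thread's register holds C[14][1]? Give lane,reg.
r=14⇒gr=6,Rb=1  c=1⇒th=0,odd=1
L=6*4+0=24  i=1*2+1=3

24,3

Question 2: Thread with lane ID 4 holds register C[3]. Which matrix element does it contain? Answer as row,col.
4: gr=1,th=0
[3] (1+8,0*2+1) = (9,1)

9,1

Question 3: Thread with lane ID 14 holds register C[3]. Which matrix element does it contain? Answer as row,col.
11,5

lane 14->14/4=3, 14 mod 4=2
i=3  r:3+8->11  c:2·2+1->5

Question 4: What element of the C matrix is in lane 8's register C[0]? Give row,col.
2,0

lane 8: G=2 (8/4), T=0 (8%4)
i=0: r=2+0=2, c=0*2+0=0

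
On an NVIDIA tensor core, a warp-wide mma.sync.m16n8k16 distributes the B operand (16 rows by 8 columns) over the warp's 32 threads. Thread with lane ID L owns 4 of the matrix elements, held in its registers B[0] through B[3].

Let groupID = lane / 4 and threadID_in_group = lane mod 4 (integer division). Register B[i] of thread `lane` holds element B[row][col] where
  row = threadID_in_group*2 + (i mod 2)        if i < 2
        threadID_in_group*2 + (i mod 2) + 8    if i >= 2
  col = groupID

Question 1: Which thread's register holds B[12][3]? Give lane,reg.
c=3->g=3  r=12->rb=1,t=2,b0=0
L=3*4+2=14  i=1*2+0=2

14,2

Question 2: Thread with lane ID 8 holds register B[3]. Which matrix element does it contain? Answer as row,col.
9,2

lane 8->8/4=2, 8 mod 4=0
i=3  r:2·0+1+8->9  c:2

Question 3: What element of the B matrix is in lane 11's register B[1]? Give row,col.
7,2

lane 11=>11/4=2, 11 mod 4=3
i=1  r:2·3+1+0=>7  c:2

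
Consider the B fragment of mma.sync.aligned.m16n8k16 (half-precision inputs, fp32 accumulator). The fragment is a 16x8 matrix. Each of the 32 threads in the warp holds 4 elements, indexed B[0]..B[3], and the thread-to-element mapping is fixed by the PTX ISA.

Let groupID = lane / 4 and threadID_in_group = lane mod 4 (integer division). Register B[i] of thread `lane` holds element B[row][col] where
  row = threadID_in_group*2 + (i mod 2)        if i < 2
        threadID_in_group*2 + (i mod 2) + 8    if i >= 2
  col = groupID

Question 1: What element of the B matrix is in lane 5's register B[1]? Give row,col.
L=5->g=5>>2=1, t=5&3=1
[1]->row 1·2+1+0=3  col g=1

3,1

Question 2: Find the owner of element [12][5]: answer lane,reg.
22,2

c=5⇒gr=5  r=12⇒Rb=1,th=2,odd=0
L=5*4+2=22  i=1*2+0=2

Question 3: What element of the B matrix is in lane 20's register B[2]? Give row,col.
20: G=5,T=0
[2] (0*2+0+8,5) = (8,5)

8,5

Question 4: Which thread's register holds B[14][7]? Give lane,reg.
31,2

c: 7->gid=7  r: 14->r8=1,tid=3,i&1=0
L=7*4+3=31  i=1*2+0=2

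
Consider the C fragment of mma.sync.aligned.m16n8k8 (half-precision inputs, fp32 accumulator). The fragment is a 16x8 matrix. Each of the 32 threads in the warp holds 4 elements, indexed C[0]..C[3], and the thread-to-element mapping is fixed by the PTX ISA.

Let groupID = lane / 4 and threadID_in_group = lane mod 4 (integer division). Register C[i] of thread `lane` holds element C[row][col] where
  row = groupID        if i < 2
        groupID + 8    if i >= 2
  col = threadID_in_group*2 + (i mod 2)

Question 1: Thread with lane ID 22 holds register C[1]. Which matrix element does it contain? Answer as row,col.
5,5

L=22->g=22>>2=5, t=22&3=2
[1]->row 5+0=5  col 2·2+1=5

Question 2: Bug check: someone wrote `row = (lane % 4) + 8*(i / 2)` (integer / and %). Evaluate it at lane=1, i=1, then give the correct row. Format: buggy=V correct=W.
buggy=1 correct=0

`(lane % 4) + 8*(i / 2)`[1,1]→1
L=1→G=1>>2=0, T=1&3=1
[1]→row 0+0=0  col 1·2+1=3
row: 1 vs 0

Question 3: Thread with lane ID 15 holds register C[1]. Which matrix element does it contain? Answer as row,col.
15: G=3,T=3
[1] (3+0,3*2+1) = (3,7)

3,7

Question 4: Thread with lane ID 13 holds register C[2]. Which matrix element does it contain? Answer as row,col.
lane 13: grp=3 (13/4), tig=1 (13%4)
i=2: r=3+8=11, c=1*2+0=2

11,2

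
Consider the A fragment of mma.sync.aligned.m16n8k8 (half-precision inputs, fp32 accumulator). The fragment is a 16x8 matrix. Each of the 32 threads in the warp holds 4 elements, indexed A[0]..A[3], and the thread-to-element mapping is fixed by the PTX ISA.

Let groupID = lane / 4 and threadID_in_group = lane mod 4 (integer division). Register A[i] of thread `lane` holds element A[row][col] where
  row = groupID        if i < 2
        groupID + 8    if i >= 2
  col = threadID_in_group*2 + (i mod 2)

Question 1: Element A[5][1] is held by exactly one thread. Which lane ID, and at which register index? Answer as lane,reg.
r=5⇒gr=5,Rb=0  c=1⇒th=0,odd=1
L=5*4+0=20  i=0*2+1=1

20,1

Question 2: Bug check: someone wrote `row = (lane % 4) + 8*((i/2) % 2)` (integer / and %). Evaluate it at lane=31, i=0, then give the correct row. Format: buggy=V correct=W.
buggy=3 correct=7

`(lane % 4) + 8*((i/2) % 2)`[31,0]→3
31: G=7,T=3
[0] (7+0,3*2+0) = (7,6)
row: 3 vs 7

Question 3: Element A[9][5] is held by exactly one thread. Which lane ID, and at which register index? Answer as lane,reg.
6,3

r:9=>grp=1,rB=1  c:5=>tig=2,lo=1
L=1*4+2=6  i=1*2+1=3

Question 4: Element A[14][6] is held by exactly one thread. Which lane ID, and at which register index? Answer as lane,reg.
r=14⇒gr=6,Rb=1  c=6⇒th=3,odd=0
L=6*4+3=27  i=1*2+0=2

27,2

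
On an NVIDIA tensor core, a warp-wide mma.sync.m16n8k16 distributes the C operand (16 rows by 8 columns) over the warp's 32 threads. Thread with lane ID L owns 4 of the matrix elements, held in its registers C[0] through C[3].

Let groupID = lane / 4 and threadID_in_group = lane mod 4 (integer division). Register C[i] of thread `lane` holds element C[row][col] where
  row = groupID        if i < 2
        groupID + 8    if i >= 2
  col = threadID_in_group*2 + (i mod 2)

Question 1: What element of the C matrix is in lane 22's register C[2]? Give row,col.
lane 22: grp=5 (22/4), tig=2 (22%4)
i=2: r=5+8=13, c=2*2+0=4

13,4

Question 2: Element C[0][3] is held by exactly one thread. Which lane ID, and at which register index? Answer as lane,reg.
r=0⇒gr=0,Rb=0  c=3⇒th=1,odd=1
L=0*4+1=1  i=0*2+1=1

1,1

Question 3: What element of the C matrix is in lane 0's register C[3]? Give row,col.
8,1

L=0=>grp=0>>2=0, tig=0&3=0
[3]=>row 0+8=8  col 0·2+1=1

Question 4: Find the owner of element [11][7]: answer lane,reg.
r=11->g=3,rb=1  c=7->t=3,b0=1
L=3*4+3=15  i=1*2+1=3

15,3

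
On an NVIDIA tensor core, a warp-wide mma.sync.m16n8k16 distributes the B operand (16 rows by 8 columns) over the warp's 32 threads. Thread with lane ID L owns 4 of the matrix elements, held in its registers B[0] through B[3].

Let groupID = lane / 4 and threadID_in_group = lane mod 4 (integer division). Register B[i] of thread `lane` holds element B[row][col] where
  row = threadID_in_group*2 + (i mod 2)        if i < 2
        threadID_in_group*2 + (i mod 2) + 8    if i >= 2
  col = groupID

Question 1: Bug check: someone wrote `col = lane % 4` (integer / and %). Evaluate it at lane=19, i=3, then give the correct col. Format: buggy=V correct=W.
buggy=3 correct=4

`lane % 4`[19,3]->3
L=19->gid=19>>2=4, tid=19&3=3
[3]->row 3·2+1+8=15  col gid=4
col: 3 vs 4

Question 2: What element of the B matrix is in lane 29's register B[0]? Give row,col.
2,7

L=29⇒gr=29>>2=7, th=29&3=1
[0]⇒row 1·2+0+0=2  col gr=7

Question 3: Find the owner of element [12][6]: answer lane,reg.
26,2

c=6->g=6  r=12->rb=1,t=2,b0=0
L=6*4+2=26  i=1*2+0=2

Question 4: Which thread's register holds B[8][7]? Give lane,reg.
c=7→G=7  r=8→rhi=1,T=0,p=0
L=7*4+0=28  i=1*2+0=2

28,2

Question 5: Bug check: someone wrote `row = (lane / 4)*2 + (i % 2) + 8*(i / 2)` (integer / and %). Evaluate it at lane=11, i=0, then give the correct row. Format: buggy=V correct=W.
`(lane / 4)*2 + (i % 2) + 8*(i / 2)`[11,0]->4
lane 11: g=2 (11/4), t=3 (11%4)
i=0: r=3*2+0+0=6, c=g=2
row: 4 vs 6

buggy=4 correct=6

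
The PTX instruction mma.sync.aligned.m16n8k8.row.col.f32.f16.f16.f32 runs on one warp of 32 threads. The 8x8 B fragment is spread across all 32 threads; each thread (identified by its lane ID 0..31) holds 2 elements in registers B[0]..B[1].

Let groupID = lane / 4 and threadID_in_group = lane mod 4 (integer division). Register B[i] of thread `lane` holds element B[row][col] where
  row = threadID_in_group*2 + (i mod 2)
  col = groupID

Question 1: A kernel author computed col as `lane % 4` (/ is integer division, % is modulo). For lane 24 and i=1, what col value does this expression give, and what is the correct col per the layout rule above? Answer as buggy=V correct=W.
`lane % 4`[24,1]⇒0
lane 24: gr=6 (24/4), th=0 (24%4)
i=1: r=0*2+1=1, c=gr=6
col: 0 vs 6

buggy=0 correct=6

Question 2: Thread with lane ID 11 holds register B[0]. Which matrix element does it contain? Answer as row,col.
11: g=2,t=3
[0] (3*2+0,2) = (6,2)

6,2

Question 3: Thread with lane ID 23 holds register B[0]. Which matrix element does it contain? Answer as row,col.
6,5

lane 23⇒23/4=5, 23 mod 4=3
i=0  r:2·3+0⇒6  c:5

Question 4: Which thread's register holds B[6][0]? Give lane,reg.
c=0⇒gr=0  r=6⇒th=3,odd=0
L=0*4+3=3  i=0=0

3,0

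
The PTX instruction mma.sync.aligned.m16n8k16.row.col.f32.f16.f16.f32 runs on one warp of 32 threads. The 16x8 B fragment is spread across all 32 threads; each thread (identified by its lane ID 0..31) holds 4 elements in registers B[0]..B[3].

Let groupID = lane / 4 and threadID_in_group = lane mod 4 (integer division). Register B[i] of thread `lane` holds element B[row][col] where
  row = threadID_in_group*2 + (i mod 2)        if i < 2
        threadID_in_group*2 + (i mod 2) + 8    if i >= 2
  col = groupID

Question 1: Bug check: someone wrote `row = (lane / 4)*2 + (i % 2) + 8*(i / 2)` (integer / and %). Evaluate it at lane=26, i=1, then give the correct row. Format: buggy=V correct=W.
buggy=13 correct=5

`(lane / 4)*2 + (i % 2) + 8*(i / 2)`[26,1]->13
lane 26: gid=6 (26/4), tid=2 (26%4)
i=1: r=2*2+1+0=5, c=gid=6
row: 13 vs 5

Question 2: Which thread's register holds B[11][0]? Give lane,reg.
c=0⇒gr=0  r=11⇒Rb=1,th=1,odd=1
L=0*4+1=1  i=1*2+1=3

1,3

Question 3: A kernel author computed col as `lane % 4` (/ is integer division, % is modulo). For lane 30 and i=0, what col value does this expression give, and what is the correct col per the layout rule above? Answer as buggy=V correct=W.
`lane % 4`[30,0]→2
30: G=7,T=2
[0] (2*2+0+0,7) = (4,7)
col: 2 vs 7

buggy=2 correct=7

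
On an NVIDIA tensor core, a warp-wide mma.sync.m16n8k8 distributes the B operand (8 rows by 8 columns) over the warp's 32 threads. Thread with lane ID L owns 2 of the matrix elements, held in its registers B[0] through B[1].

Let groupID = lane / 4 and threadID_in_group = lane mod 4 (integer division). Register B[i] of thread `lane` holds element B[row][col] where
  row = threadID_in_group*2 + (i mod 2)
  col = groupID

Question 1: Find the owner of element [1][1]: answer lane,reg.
c:1=>grp=1  r:1=>tig=0,lo=1
L=1*4+0=4  i=1=1

4,1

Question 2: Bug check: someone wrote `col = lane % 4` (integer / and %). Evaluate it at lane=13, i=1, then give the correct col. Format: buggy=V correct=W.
`lane % 4`[13,1]=>1
L=13=>grp=13>>2=3, tig=13&3=1
[1]=>row 1·2+1=3  col grp=3
col: 1 vs 3

buggy=1 correct=3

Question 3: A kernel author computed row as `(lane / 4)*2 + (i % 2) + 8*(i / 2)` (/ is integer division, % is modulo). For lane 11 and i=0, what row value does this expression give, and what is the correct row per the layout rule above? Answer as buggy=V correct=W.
`(lane / 4)*2 + (i % 2) + 8*(i / 2)`[11,0]=>4
lane 11=>11/4=2, 11 mod 4=3
i=0  r:2·3+0=>6  c:2
row: 4 vs 6

buggy=4 correct=6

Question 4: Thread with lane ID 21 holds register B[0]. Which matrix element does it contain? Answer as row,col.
2,5

lane 21: grp=5 (21/4), tig=1 (21%4)
i=0: r=1*2+0=2, c=grp=5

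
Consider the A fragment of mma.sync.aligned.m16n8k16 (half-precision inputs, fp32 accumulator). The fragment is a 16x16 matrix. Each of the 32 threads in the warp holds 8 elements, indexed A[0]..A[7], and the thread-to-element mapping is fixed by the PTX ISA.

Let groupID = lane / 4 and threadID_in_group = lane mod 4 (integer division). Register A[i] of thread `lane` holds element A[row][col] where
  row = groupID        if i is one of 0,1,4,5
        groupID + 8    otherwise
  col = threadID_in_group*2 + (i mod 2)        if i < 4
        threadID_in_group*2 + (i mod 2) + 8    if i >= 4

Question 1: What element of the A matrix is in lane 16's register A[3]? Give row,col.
L=16->g=16>>2=4, t=16&3=0
[3]->row 4+8=12  col 0·2+1+0=1

12,1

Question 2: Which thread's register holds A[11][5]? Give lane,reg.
r=11⇒gr=3,Rb=1  c=5⇒Cb=0,th=2,odd=1
L=3*4+2=14  i=0*4+1*2+1=3

14,3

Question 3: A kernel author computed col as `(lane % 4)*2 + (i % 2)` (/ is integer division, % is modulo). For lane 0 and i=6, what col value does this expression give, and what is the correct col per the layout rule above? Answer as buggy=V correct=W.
buggy=0 correct=8

`(lane % 4)*2 + (i % 2)`[0,6]→0
lane 0: G=0 (0/4), T=0 (0%4)
i=6: r=0+8=8, c=0*2+0+8=8
col: 0 vs 8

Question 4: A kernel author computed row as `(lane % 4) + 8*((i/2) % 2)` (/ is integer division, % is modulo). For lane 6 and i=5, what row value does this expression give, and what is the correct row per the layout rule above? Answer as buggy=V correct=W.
buggy=2 correct=1

`(lane % 4) + 8*((i/2) % 2)`[6,5]=>2
L=6=>grp=6>>2=1, tig=6&3=2
[5]=>row 1+0=1  col 2·2+1+8=13
row: 2 vs 1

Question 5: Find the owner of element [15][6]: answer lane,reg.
31,2

r=15⇒gr=7,Rb=1  c=6⇒Cb=0,th=3,odd=0
L=7*4+3=31  i=0*4+1*2+0=2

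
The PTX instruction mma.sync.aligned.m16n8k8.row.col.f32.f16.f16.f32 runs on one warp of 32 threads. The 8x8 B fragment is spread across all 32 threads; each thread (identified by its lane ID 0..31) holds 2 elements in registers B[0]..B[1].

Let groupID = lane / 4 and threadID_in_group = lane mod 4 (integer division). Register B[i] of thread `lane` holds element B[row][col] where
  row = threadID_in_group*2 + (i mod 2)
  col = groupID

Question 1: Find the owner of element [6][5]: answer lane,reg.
c=5→G=5  r=6→T=3,p=0
L=5*4+3=23  i=0=0

23,0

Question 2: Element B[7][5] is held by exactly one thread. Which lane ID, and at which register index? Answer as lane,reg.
c=5->g=5  r=7->t=3,b0=1
L=5*4+3=23  i=1=1

23,1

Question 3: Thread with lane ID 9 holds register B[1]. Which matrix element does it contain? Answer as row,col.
L=9->g=9>>2=2, t=9&3=1
[1]->row 1·2+1=3  col g=2

3,2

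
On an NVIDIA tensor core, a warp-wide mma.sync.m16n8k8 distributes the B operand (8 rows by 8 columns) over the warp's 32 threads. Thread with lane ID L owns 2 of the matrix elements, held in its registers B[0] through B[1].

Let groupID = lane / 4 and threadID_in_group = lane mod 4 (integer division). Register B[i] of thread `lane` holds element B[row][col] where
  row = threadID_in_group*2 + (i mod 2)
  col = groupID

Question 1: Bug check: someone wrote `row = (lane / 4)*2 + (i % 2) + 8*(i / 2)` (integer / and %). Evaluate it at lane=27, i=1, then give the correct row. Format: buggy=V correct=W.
buggy=13 correct=7

`(lane / 4)*2 + (i % 2) + 8*(i / 2)`[27,1]->13
lane 27: gid=6 (27/4), tid=3 (27%4)
i=1: r=3*2+1=7, c=gid=6
row: 13 vs 7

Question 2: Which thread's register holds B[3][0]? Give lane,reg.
1,1

c=0→G=0  r=3→T=1,p=1
L=0*4+1=1  i=1=1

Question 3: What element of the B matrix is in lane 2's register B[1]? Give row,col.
5,0

lane 2⇒2/4=0, 2 mod 4=2
i=1  r:2·2+1⇒5  c:0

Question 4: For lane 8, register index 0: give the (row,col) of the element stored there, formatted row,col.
8: g=2,t=0
[0] (0*2+0,2) = (0,2)

0,2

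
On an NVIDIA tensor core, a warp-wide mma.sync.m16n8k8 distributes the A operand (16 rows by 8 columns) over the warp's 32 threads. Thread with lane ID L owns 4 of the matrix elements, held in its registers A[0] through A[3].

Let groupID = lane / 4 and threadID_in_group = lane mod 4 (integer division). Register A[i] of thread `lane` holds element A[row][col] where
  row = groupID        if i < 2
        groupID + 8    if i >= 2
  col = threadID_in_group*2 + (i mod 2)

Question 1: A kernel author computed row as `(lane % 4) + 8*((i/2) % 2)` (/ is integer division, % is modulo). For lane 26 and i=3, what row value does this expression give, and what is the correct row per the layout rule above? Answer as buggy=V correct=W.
`(lane % 4) + 8*((i/2) % 2)`[26,3]->10
26: g=6,t=2
[3] (6+8,2*2+1) = (14,5)
row: 10 vs 14

buggy=10 correct=14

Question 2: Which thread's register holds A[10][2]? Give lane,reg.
r=10→G=2,rhi=1  c=2→T=1,p=0
L=2*4+1=9  i=1*2+0=2

9,2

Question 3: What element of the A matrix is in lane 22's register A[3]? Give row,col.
13,5

lane 22: grp=5 (22/4), tig=2 (22%4)
i=3: r=5+8=13, c=2*2+1=5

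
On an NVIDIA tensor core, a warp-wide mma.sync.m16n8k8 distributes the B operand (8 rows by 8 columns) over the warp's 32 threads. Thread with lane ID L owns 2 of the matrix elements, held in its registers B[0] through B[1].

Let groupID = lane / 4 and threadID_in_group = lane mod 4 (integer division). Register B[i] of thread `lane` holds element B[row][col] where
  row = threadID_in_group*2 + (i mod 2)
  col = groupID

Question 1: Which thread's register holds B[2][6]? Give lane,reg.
25,0

c=6->g=6  r=2->t=1,b0=0
L=6*4+1=25  i=0=0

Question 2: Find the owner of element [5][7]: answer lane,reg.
c=7->g=7  r=5->t=2,b0=1
L=7*4+2=30  i=1=1

30,1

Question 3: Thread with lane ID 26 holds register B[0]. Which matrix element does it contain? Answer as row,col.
lane 26=>26/4=6, 26 mod 4=2
i=0  r:2·2+0=>4  c:6

4,6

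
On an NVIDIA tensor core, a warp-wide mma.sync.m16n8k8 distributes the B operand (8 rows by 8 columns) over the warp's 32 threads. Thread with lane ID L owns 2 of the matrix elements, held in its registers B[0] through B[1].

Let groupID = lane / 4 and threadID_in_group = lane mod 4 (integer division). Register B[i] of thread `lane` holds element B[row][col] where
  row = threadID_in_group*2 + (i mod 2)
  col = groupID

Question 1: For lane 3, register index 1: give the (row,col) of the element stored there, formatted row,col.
lane 3⇒3/4=0, 3 mod 4=3
i=1  r:2·3+1⇒7  c:0

7,0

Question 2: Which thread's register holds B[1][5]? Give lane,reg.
20,1

c=5->g=5  r=1->t=0,b0=1
L=5*4+0=20  i=1=1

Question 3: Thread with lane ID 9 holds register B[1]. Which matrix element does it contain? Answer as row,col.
9: grp=2,tig=1
[1] (1*2+1,2) = (3,2)

3,2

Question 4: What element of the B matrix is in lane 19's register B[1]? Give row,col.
7,4

lane 19→19/4=4, 19 mod 4=3
i=1  r:2·3+1→7  c:4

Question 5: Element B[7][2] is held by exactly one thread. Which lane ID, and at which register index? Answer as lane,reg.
11,1

c=2⇒gr=2  r=7⇒th=3,odd=1
L=2*4+3=11  i=1=1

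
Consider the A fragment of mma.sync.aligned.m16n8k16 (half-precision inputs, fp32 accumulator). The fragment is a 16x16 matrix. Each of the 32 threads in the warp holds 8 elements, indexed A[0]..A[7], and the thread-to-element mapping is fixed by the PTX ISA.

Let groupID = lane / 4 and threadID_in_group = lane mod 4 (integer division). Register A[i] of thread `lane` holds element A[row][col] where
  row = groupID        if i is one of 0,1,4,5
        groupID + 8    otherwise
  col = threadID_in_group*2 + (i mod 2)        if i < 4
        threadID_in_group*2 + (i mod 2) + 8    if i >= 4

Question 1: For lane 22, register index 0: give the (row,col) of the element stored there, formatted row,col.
5,4

lane 22: grp=5 (22/4), tig=2 (22%4)
i=0: r=5+0=5, c=2*2+0+0=4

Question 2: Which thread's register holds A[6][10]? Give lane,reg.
r: 6->gid=6,r8=0  c: 10->c8=1,tid=1,i&1=0
L=6*4+1=25  i=1*4+0*2+0=4

25,4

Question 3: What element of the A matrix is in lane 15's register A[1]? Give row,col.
lane 15⇒15/4=3, 15 mod 4=3
i=1  r:3+0⇒3  c:2·3+1+0⇒7

3,7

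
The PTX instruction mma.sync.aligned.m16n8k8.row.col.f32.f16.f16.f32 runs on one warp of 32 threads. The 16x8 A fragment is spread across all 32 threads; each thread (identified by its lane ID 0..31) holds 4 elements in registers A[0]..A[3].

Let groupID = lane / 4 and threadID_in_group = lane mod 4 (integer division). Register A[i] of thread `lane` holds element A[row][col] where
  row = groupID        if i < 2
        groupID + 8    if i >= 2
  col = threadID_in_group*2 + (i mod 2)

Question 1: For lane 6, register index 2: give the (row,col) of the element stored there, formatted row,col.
9,4

L=6=>grp=6>>2=1, tig=6&3=2
[2]=>row 1+8=9  col 2·2+0=4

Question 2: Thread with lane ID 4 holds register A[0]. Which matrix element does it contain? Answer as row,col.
lane 4→4/4=1, 4 mod 4=0
i=0  r:1+0→1  c:2·0+0→0

1,0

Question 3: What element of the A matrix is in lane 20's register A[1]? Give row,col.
L=20->g=20>>2=5, t=20&3=0
[1]->row 5+0=5  col 0·2+1=1

5,1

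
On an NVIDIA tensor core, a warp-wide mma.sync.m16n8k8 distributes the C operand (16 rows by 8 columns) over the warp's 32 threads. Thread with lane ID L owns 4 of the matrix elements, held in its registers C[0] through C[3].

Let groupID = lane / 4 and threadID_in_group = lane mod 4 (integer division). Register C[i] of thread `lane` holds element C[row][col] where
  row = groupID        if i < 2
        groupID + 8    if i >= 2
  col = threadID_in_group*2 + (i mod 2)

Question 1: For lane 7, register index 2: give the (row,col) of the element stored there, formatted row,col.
7: gr=1,th=3
[2] (1+8,3*2+0) = (9,6)

9,6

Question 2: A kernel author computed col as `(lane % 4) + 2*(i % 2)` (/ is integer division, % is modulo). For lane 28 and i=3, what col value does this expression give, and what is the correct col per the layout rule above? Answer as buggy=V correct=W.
buggy=2 correct=1

`(lane % 4) + 2*(i % 2)`[28,3]->2
L=28->gid=28>>2=7, tid=28&3=0
[3]->row 7+8=15  col 0·2+1=1
col: 2 vs 1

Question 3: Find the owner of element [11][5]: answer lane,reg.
r:11=>grp=3,rB=1  c:5=>tig=2,lo=1
L=3*4+2=14  i=1*2+1=3

14,3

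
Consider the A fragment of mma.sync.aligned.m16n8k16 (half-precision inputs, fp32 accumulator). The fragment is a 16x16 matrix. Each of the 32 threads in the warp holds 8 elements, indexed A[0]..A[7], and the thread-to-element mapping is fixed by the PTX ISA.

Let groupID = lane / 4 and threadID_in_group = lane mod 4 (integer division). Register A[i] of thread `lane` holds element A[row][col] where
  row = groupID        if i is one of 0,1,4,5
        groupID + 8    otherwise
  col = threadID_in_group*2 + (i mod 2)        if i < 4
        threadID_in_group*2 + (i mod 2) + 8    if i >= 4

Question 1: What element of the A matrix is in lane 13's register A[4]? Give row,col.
lane 13=>13/4=3, 13 mod 4=1
i=4  r:3+0=>3  c:2·1+0+8=>10

3,10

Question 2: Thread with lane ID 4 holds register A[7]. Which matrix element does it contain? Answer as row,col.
lane 4: gid=1 (4/4), tid=0 (4%4)
i=7: r=1+8=9, c=0*2+1+8=9

9,9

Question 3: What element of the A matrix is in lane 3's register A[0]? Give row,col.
L=3->gid=3>>2=0, tid=3&3=3
[0]->row 0+0=0  col 3·2+0+0=6

0,6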